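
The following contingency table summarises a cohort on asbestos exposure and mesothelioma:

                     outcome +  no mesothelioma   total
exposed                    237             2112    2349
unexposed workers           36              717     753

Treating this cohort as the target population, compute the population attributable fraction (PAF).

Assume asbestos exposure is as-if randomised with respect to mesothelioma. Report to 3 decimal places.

PAF ≈ 0.457

p₁ = P(outcome | exposed) = 237/2349 = 0.10089
p₀ = P(outcome | unexposed) = 36/753 = 0.047809
Exposure prevalence π = 2349/3102 = 0.75725; overall risk P(Y=1) = 0.088008.
Under exogeneity, PAF = [P(Y=1) − p₀]/P(Y=1).
PAF = (0.088008 − 0.047809) / 0.088008 ≈ 0.4568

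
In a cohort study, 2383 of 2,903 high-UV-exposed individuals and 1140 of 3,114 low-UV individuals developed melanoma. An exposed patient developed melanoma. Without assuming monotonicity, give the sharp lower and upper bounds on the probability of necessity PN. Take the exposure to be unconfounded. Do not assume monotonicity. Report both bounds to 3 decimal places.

0.554 ≤ PN ≤ 0.772

p₁ = P(outcome | exposed) = 2383/2903 = 0.82087
p₀ = P(outcome | unexposed) = 1140/3114 = 0.36609
Under exogeneity alone the bounds on PN are max{0,(p₁−p₀)/p₁} ≤ PN ≤ min{1,(1−p₀)/p₁}.
  lower = (p₁ − p₀)/p₁ = 0.45479 / 0.82087 ≈ 0.5540
  upper = min{1, (1 − p₀)/p₁} = 0.63391 / 0.82087 ≈ 0.7722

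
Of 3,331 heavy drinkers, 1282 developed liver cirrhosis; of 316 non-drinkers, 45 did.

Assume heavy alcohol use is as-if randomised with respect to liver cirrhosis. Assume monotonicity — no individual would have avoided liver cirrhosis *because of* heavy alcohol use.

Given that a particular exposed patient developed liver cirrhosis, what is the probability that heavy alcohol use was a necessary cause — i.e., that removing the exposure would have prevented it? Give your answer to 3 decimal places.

PN ≈ 0.630

p₁ = P(outcome | exposed) = 1282/3331 = 0.38487
p₀ = P(outcome | unexposed) = 45/316 = 0.14241
Under exogeneity and monotonicity, PN = (p₁ − p₀) / p₁.
PN = (0.38487 − 0.14241) / 0.38487 = 0.24246 / 0.38487 ≈ 0.6300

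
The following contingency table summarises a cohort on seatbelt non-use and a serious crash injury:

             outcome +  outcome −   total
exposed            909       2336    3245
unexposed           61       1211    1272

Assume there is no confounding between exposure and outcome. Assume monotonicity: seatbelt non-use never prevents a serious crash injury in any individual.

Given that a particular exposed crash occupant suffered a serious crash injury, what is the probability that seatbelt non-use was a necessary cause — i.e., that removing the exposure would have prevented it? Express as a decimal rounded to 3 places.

PN ≈ 0.829

p₁ = P(outcome | exposed) = 909/3245 = 0.28012
p₀ = P(outcome | unexposed) = 61/1272 = 0.047956
Under exogeneity and monotonicity, PN = (p₁ − p₀)/p₁.
PN = (0.28012 − 0.047956) / 0.28012 ≈ 0.8288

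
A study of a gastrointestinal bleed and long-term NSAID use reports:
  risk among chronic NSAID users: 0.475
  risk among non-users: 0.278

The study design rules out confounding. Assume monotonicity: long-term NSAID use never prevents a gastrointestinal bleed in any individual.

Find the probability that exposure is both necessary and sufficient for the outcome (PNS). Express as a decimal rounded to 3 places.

Let p₁ = 0.475, p₀ = 0.278.
Under exogeneity and monotonicity, PNS = p₁ − p₀.
PNS = 0.475 − 0.278 = 0.197

PNS ≈ 0.197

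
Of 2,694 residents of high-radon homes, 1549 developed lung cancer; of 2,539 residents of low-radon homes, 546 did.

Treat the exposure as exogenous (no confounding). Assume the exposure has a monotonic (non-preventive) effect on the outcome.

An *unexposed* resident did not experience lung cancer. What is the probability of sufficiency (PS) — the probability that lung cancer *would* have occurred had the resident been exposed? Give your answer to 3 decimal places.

PS ≈ 0.459

p₁ = P(outcome | exposed) = 1549/2694 = 0.57498
p₀ = P(outcome | unexposed) = 546/2539 = 0.21505
Under exogeneity and monotonicity, PS = (p₁ − p₀) / (1 − p₀).
PS = (0.57498 − 0.21505) / (1 − 0.21505) = 0.35994 / 0.78495 ≈ 0.4585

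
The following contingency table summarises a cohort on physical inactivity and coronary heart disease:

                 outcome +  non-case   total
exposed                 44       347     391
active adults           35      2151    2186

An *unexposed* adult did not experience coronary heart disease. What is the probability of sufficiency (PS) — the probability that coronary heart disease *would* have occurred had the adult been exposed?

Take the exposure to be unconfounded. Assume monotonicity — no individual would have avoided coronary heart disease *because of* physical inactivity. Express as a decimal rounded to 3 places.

PS ≈ 0.098

p₁ = P(outcome | exposed) = 44/391 = 0.11253
p₀ = P(outcome | unexposed) = 35/2186 = 0.016011
Under exogeneity and monotonicity, PS = (p₁ − p₀)/(1 − p₀).
PS = (0.11253 − 0.016011) / 0.98399 ≈ 0.0981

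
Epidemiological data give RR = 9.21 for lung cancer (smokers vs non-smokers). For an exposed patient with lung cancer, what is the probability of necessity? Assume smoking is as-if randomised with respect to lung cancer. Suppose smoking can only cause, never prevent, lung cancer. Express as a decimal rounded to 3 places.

Under exogeneity and monotonicity, PN = (RR − 1) / RR = 1 − 1/RR.
PN = (9.21 − 1) / 9.21 = 8.21 / 9.21 ≈ 0.8914

PN ≈ 0.891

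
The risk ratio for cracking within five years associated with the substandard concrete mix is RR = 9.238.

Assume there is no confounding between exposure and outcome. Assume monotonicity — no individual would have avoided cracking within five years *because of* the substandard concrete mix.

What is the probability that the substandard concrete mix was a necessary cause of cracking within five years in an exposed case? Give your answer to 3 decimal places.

PN ≈ 0.892

Under exogeneity and monotonicity, PN = (RR − 1) / RR = 1 − 1/RR.
PN = (9.238 − 1) / 9.238 = 8.238 / 9.238 ≈ 0.8918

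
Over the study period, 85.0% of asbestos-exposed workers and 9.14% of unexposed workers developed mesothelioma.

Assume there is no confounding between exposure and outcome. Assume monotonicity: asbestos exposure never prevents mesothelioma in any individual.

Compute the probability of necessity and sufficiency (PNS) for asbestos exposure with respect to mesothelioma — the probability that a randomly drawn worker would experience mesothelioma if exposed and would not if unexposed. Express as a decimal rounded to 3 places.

p₁ = 0.85, p₀ = 0.0914.
Under exogeneity and monotonicity, PNS = p₁ − p₀.
PNS = 0.85 − 0.0914 = 0.7586

PNS ≈ 0.759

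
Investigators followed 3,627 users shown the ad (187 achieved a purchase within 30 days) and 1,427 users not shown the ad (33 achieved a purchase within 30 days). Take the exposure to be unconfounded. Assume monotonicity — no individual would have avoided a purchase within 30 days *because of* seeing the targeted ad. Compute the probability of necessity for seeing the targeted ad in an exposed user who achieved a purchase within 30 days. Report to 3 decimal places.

PN ≈ 0.551

p₁ = P(outcome | exposed) = 187/3627 = 0.051558
p₀ = P(outcome | unexposed) = 33/1427 = 0.023125
Under exogeneity and monotonicity, PN = (p₁ − p₀) / p₁.
PN = (0.051558 − 0.023125) / 0.051558 = 0.028432 / 0.051558 ≈ 0.5515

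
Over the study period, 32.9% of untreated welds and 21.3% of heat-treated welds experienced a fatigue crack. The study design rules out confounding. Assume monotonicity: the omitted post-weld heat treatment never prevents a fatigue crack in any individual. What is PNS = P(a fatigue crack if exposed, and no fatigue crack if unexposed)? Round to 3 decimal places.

PNS ≈ 0.116

p₁ = 0.329, p₀ = 0.213.
Under exogeneity and monotonicity, PNS = p₁ − p₀.
PNS = 0.329 − 0.213 = 0.116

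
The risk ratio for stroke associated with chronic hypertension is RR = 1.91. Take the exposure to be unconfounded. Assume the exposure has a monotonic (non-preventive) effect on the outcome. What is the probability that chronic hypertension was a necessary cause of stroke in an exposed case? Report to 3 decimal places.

Under exogeneity and monotonicity, PN = (RR − 1) / RR = 1 − 1/RR.
PN = (1.91 − 1) / 1.91 = 0.91 / 1.91 ≈ 0.4764

PN ≈ 0.476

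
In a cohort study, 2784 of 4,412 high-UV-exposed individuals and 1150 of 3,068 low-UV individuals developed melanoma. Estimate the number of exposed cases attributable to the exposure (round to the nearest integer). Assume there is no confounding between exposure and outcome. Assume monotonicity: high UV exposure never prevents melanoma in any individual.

about 1130 cases

p₁ = P(outcome | exposed) = 2784/4412 = 0.63101
p₀ = P(outcome | unexposed) = 1150/3068 = 0.37484
PN = (p₁ − p₀)/p₁ = (0.63101 − 0.37484) / 0.63101 ≈ 0.40597.
Attributable cases ≈ PN × (exposed cases) = 0.40597 × 2784 ≈ 1130.22.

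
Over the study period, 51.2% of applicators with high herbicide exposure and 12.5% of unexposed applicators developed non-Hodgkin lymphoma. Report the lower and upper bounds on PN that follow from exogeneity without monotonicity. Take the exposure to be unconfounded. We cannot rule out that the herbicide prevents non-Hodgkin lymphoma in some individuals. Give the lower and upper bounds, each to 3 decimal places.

0.756 ≤ PN ≤ 1.000

p₁ = 0.512, p₀ = 0.125.
Under exogeneity alone the bounds on PN are max{0,(p₁−p₀)/p₁} ≤ PN ≤ min{1,(1−p₀)/p₁}.
  lower = (p₁ − p₀)/p₁ = 0.387 / 0.512 ≈ 0.7559
  upper = min{1, (1 − p₀)/p₁} = 0.875 / 0.512 ≈ 1.7090 → capped at 1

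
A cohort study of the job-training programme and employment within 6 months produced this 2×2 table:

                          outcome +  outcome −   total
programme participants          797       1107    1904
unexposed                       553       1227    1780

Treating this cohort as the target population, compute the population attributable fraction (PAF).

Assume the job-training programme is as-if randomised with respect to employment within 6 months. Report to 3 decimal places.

p₁ = P(outcome | exposed) = 797/1904 = 0.41859
p₀ = P(outcome | unexposed) = 553/1780 = 0.31067
Exposure prevalence π = 1904/3684 = 0.51683; overall risk P(Y=1) = 0.36645.
Under exogeneity, PAF = [P(Y=1) − p₀]/P(Y=1).
PAF = (0.36645 − 0.31067) / 0.36645 ≈ 0.1522

PAF ≈ 0.152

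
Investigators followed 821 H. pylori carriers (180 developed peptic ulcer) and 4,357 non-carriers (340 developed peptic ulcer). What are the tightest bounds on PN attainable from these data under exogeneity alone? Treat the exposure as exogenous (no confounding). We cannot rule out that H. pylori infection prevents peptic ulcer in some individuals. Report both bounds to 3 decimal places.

p₁ = P(outcome | exposed) = 180/821 = 0.21924
p₀ = P(outcome | unexposed) = 340/4357 = 0.078035
Under exogeneity alone the bounds on PN are max{0,(p₁−p₀)/p₁} ≤ PN ≤ min{1,(1−p₀)/p₁}.
  lower = (p₁ − p₀)/p₁ = 0.14121 / 0.21924 ≈ 0.6441
  upper = min{1, (1 − p₀)/p₁} = 0.92196 / 0.21924 ≈ 4.2052 → capped at 1

0.644 ≤ PN ≤ 1.000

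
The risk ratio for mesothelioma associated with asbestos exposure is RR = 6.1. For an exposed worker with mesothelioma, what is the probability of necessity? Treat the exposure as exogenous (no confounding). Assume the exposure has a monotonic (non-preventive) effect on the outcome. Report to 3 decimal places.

PN ≈ 0.836

Under exogeneity and monotonicity, PN = (RR − 1) / RR = 1 − 1/RR.
PN = (6.1 − 1) / 6.1 = 5.1 / 6.1 ≈ 0.8361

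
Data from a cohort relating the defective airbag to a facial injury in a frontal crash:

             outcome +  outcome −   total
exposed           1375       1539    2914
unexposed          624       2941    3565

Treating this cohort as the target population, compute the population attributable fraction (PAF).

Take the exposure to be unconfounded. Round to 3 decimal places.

p₁ = P(outcome | exposed) = 1375/2914 = 0.47186
p₀ = P(outcome | unexposed) = 624/3565 = 0.17504
Exposure prevalence π = 2914/6479 = 0.44976; overall risk P(Y=1) = 0.30854.
Under exogeneity, PAF = [P(Y=1) − p₀]/P(Y=1).
PAF = (0.30854 − 0.17504) / 0.30854 ≈ 0.4327

PAF ≈ 0.433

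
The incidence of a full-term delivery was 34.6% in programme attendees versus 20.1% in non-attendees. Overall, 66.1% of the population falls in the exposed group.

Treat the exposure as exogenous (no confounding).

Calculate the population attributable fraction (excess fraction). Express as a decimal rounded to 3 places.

PAF ≈ 0.323

p₁ = 0.346, p₀ = 0.201.
Overall risk P(Y=1) = π·p₁ + (1−π)·p₀ = 0.661×0.346 + 0.339×0.201 = 0.29685.
Under exogeneity, PAF = [P(Y=1) − p₀] / P(Y=1).
PAF = (0.29685 − 0.201) / 0.29685 ≈ 0.3229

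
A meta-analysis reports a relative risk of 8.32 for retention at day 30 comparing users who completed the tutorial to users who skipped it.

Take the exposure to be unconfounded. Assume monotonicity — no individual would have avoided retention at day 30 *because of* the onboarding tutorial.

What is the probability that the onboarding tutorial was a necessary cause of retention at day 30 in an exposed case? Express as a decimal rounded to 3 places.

Under exogeneity and monotonicity, PN = (RR − 1) / RR = 1 − 1/RR.
PN = (8.32 − 1) / 8.32 = 7.32 / 8.32 ≈ 0.8798

PN ≈ 0.880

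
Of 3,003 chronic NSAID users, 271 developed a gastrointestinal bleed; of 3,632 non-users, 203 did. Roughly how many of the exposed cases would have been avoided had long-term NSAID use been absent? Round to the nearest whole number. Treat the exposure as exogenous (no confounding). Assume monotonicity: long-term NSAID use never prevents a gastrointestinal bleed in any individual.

about 103 cases

p₁ = P(outcome | exposed) = 271/3003 = 0.090243
p₀ = P(outcome | unexposed) = 203/3632 = 0.055892
PN = (p₁ − p₀)/p₁ = (0.090243 − 0.055892) / 0.090243 ≈ 0.38065.
Attributable cases ≈ PN × (exposed cases) = 0.38065 × 271 ≈ 103.16.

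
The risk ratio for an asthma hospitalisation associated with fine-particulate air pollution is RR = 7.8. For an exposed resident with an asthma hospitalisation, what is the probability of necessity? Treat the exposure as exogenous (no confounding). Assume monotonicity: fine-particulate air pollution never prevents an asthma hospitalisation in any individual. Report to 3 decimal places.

PN ≈ 0.872

Under exogeneity and monotonicity, PN = (RR − 1) / RR = 1 − 1/RR.
PN = (7.8 − 1) / 7.8 = 6.8 / 7.8 ≈ 0.8718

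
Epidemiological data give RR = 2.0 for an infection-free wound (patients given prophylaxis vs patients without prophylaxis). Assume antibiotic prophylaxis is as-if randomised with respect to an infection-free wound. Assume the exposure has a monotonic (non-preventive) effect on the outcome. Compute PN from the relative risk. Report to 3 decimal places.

Under exogeneity and monotonicity, PN = (RR − 1) / RR = 1 − 1/RR.
PN = (2.0 − 1) / 2.0 = 1 / 2.0 ≈ 0.5000

PN ≈ 0.500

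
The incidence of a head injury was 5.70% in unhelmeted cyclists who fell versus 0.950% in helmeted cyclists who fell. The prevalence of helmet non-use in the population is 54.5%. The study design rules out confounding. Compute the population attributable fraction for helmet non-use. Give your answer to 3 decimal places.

PAF ≈ 0.732

p₁ = 0.057, p₀ = 0.0095.
Overall risk P(Y=1) = π·p₁ + (1−π)·p₀ = 0.545×0.057 + 0.455×0.0095 = 0.035388.
Under exogeneity, PAF = [P(Y=1) − p₀] / P(Y=1).
PAF = (0.035388 − 0.0095) / 0.035388 ≈ 0.7315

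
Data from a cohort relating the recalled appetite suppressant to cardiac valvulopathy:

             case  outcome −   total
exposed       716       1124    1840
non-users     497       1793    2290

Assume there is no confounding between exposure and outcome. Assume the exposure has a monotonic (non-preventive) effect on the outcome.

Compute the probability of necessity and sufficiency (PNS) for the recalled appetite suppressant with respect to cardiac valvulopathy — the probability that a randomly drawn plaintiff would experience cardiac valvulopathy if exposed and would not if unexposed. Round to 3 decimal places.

PNS ≈ 0.172

p₁ = P(outcome | exposed) = 716/1840 = 0.38913
p₀ = P(outcome | unexposed) = 497/2290 = 0.21703
Under exogeneity and monotonicity, PNS = p₁ − p₀.
PNS = 0.38913 − 0.21703 = 0.1721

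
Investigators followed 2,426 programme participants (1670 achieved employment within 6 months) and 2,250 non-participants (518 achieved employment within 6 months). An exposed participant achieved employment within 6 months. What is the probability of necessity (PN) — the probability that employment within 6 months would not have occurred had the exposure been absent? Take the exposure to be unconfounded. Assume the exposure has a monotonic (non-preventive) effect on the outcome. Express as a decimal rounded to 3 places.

PN ≈ 0.666

p₁ = P(outcome | exposed) = 1670/2426 = 0.68838
p₀ = P(outcome | unexposed) = 518/2250 = 0.23022
Under exogeneity and monotonicity, PN = (p₁ − p₀) / p₁.
PN = (0.68838 − 0.23022) / 0.68838 = 0.45815 / 0.68838 ≈ 0.6656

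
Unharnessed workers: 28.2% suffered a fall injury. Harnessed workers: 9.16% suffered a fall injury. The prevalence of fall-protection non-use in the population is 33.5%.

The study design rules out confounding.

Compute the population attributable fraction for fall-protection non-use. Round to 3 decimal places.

PAF ≈ 0.410

p₁ = 0.282, p₀ = 0.0916.
Overall risk P(Y=1) = π·p₁ + (1−π)·p₀ = 0.335×0.282 + 0.665×0.0916 = 0.15538.
Under exogeneity, PAF = [P(Y=1) − p₀] / P(Y=1).
PAF = (0.15538 − 0.0916) / 0.15538 ≈ 0.4105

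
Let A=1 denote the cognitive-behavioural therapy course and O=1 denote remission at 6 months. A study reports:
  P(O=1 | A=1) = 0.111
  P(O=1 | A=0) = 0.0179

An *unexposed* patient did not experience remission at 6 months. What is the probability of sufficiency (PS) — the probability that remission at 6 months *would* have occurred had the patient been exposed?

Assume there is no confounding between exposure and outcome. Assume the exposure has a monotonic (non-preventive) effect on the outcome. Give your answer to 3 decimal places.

Let p₁ = 0.111, p₀ = 0.0179.
Under exogeneity and monotonicity, PS = (p₁ − p₀) / (1 − p₀).
PS = (0.111 − 0.0179) / (1 − 0.0179) = 0.0931 / 0.9821 ≈ 0.0948

PS ≈ 0.095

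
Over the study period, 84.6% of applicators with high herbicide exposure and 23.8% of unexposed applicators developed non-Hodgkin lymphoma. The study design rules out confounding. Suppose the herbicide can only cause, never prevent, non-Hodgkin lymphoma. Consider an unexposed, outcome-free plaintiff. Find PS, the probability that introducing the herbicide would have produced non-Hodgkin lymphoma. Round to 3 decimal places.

p₁ = 0.846, p₀ = 0.238.
Under exogeneity and monotonicity, PS = (p₁ − p₀) / (1 − p₀).
PS = (0.846 − 0.238) / (1 − 0.238) = 0.608 / 0.762 ≈ 0.7979

PS ≈ 0.798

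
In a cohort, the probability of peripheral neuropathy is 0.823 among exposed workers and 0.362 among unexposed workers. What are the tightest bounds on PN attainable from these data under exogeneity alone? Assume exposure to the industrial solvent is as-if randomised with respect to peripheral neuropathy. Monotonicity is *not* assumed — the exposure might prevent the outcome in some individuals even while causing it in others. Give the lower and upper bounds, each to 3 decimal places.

Let p₁ = 0.823, p₀ = 0.362.
Under exogeneity alone the bounds on PN are max{0,(p₁−p₀)/p₁} ≤ PN ≤ min{1,(1−p₀)/p₁}.
  lower = (p₁ − p₀)/p₁ = 0.461 / 0.823 ≈ 0.5601
  upper = min{1, (1 − p₀)/p₁} = 0.638 / 0.823 ≈ 0.7752

0.560 ≤ PN ≤ 0.775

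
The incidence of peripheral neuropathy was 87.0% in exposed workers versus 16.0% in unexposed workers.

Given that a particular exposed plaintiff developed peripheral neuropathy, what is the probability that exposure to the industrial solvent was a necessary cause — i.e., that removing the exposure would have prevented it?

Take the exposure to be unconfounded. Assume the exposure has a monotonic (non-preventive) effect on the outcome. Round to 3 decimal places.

p₁ = 0.87, p₀ = 0.16.
Under exogeneity and monotonicity, PN = (p₁ − p₀) / p₁.
PN = (0.87 − 0.16) / 0.87 = 0.71 / 0.87 ≈ 0.8161

PN ≈ 0.816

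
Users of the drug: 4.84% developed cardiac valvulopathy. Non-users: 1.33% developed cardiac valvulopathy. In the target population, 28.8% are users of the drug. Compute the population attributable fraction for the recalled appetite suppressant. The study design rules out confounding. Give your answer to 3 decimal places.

PAF ≈ 0.432

p₁ = 0.0484, p₀ = 0.0133.
Overall risk P(Y=1) = π·p₁ + (1−π)·p₀ = 0.288×0.0484 + 0.712×0.0133 = 0.023409.
Under exogeneity, PAF = [P(Y=1) − p₀] / P(Y=1).
PAF = (0.023409 − 0.0133) / 0.023409 ≈ 0.4318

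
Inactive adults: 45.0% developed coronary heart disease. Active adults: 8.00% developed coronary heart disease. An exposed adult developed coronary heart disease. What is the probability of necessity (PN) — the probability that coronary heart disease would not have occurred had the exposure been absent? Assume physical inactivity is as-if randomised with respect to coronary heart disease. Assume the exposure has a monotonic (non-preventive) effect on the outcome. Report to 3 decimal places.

p₁ = 0.45, p₀ = 0.08.
Under exogeneity and monotonicity, PN = (p₁ − p₀) / p₁.
PN = (0.45 − 0.08) / 0.45 = 0.37 / 0.45 ≈ 0.8222

PN ≈ 0.822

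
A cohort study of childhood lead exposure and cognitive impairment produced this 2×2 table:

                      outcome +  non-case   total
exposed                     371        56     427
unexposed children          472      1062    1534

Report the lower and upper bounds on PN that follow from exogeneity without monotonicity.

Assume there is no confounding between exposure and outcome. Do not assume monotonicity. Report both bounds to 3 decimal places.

p₁ = P(outcome | exposed) = 371/427 = 0.86885
p₀ = P(outcome | unexposed) = 472/1534 = 0.30769
Under exogeneity alone the bounds on PN are max{0,(p₁−p₀)/p₁} ≤ PN ≤ min{1,(1−p₀)/p₁}.
  lower = (p₁ − p₀)/p₁ = 0.56116 / 0.86885 ≈ 0.6459
  upper = min{1, (1 − p₀)/p₁} = 0.69231 / 0.86885 ≈ 0.7968

0.646 ≤ PN ≤ 0.797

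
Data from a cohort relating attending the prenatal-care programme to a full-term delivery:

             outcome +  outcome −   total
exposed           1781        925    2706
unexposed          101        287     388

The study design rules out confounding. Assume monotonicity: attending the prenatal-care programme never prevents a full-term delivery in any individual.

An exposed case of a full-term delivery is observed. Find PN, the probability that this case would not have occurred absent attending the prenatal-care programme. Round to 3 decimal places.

PN ≈ 0.604

p₁ = P(outcome | exposed) = 1781/2706 = 0.65817
p₀ = P(outcome | unexposed) = 101/388 = 0.26031
Under exogeneity and monotonicity, PN = (p₁ − p₀)/p₁.
PN = (0.65817 − 0.26031) / 0.65817 ≈ 0.6045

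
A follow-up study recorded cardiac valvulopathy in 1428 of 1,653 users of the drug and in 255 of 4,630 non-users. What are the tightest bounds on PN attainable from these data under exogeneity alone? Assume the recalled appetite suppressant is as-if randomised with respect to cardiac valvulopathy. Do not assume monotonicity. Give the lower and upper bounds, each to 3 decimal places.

p₁ = P(outcome | exposed) = 1428/1653 = 0.86388
p₀ = P(outcome | unexposed) = 255/4630 = 0.055076
Under exogeneity alone the bounds on PN are max{0,(p₁−p₀)/p₁} ≤ PN ≤ min{1,(1−p₀)/p₁}.
  lower = (p₁ − p₀)/p₁ = 0.80881 / 0.86388 ≈ 0.9362
  upper = min{1, (1 − p₀)/p₁} = 0.94492 / 0.86388 ≈ 1.0938 → capped at 1

0.936 ≤ PN ≤ 1.000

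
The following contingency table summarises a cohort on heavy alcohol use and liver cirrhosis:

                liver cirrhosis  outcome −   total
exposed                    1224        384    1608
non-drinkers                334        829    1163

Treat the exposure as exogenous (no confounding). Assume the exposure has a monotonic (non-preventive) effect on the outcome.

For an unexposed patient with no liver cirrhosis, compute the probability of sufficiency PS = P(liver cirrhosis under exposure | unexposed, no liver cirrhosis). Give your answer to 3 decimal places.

PS ≈ 0.665

p₁ = P(outcome | exposed) = 1224/1608 = 0.76119
p₀ = P(outcome | unexposed) = 334/1163 = 0.28719
Under exogeneity and monotonicity, PS = (p₁ − p₀) / (1 − p₀).
PS = (0.76119 − 0.28719) / (1 − 0.28719) = 0.47401 / 0.71281 ≈ 0.6650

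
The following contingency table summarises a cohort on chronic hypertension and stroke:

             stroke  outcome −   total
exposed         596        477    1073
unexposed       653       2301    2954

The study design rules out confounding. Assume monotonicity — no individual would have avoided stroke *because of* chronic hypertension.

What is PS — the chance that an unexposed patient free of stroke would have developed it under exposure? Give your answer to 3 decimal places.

p₁ = P(outcome | exposed) = 596/1073 = 0.55545
p₀ = P(outcome | unexposed) = 653/2954 = 0.22106
Under exogeneity and monotonicity, PS = (p₁ − p₀)/(1 − p₀).
PS = (0.55545 − 0.22106) / 0.77894 ≈ 0.4293

PS ≈ 0.429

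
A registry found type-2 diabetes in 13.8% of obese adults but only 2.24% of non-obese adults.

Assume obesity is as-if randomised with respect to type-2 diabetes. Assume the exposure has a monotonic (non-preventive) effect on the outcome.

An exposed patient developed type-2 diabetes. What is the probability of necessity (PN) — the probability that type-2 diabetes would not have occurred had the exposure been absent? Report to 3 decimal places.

p₁ = 0.138, p₀ = 0.0224.
Under exogeneity and monotonicity, PN = (p₁ − p₀) / p₁.
PN = (0.138 − 0.0224) / 0.138 = 0.1156 / 0.138 ≈ 0.8377

PN ≈ 0.838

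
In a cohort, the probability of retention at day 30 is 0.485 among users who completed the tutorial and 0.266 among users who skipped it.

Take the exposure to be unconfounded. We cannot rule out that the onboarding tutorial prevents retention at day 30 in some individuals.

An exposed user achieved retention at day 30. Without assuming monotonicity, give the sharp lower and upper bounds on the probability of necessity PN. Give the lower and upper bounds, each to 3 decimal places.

0.452 ≤ PN ≤ 1.000

Let p₁ = 0.485, p₀ = 0.266.
Under exogeneity alone the bounds on PN are max{0,(p₁−p₀)/p₁} ≤ PN ≤ min{1,(1−p₀)/p₁}.
  lower = (p₁ − p₀)/p₁ = 0.219 / 0.485 ≈ 0.4515
  upper = min{1, (1 − p₀)/p₁} = 0.734 / 0.485 ≈ 1.5134 → capped at 1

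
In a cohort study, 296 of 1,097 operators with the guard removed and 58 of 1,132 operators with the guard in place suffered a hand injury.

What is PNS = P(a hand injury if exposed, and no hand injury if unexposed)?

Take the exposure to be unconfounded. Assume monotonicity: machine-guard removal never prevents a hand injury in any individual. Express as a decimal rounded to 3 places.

PNS ≈ 0.219

p₁ = P(outcome | exposed) = 296/1097 = 0.26983
p₀ = P(outcome | unexposed) = 58/1132 = 0.051237
Under exogeneity and monotonicity, PNS = p₁ − p₀.
PNS = 0.26983 − 0.051237 = 0.21859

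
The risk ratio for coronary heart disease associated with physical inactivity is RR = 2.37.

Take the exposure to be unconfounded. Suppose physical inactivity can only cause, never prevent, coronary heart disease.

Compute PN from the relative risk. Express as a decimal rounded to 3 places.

PN ≈ 0.578

Under exogeneity and monotonicity, PN = (RR − 1) / RR = 1 − 1/RR.
PN = (2.37 − 1) / 2.37 = 1.37 / 2.37 ≈ 0.5781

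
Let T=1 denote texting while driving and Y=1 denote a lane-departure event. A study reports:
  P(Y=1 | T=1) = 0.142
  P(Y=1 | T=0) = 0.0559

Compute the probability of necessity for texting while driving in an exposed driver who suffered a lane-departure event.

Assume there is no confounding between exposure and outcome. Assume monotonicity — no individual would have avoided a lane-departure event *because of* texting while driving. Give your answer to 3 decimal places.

Let p₁ = 0.142, p₀ = 0.0559.
Under exogeneity and monotonicity, PN = (p₁ − p₀) / p₁.
PN = (0.142 − 0.0559) / 0.142 = 0.0861 / 0.142 ≈ 0.6063

PN ≈ 0.606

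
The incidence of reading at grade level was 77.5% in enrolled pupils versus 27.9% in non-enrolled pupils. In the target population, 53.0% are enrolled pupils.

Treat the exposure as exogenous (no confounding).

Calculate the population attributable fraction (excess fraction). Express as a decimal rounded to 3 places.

p₁ = 0.775, p₀ = 0.279.
Overall risk P(Y=1) = π·p₁ + (1−π)·p₀ = 0.53×0.775 + 0.47×0.279 = 0.54188.
Under exogeneity, PAF = [P(Y=1) − p₀] / P(Y=1).
PAF = (0.54188 − 0.279) / 0.54188 ≈ 0.4851

PAF ≈ 0.485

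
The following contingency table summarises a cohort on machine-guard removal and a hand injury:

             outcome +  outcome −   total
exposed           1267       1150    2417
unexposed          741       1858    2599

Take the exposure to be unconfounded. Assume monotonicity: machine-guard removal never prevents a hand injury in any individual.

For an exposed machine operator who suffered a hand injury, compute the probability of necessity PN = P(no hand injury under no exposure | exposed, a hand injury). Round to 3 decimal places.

p₁ = P(outcome | exposed) = 1267/2417 = 0.5242
p₀ = P(outcome | unexposed) = 741/2599 = 0.28511
Under exogeneity and monotonicity, PN = (p₁ − p₀) / p₁.
PN = (0.5242 − 0.28511) / 0.5242 = 0.23909 / 0.5242 ≈ 0.4561

PN ≈ 0.456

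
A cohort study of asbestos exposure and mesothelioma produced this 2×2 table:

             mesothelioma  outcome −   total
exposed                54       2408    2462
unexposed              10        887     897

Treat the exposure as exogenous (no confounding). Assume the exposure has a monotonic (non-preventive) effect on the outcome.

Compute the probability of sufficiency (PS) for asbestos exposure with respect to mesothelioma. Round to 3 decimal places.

p₁ = P(outcome | exposed) = 54/2462 = 0.021933
p₀ = P(outcome | unexposed) = 10/897 = 0.011148
Under exogeneity and monotonicity, PS = (p₁ − p₀) / (1 − p₀).
PS = (0.021933 − 0.011148) / (1 − 0.011148) = 0.010785 / 0.98885 ≈ 0.0109

PS ≈ 0.011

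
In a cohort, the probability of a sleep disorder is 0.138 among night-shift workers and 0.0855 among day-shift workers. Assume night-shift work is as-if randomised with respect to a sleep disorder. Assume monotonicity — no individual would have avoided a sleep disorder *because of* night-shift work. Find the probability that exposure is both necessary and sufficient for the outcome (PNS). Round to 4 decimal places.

PNS ≈ 0.0525

Let p₁ = 0.138, p₀ = 0.0855.
Under exogeneity and monotonicity, PNS = p₁ − p₀.
PNS = 0.138 − 0.0855 = 0.0525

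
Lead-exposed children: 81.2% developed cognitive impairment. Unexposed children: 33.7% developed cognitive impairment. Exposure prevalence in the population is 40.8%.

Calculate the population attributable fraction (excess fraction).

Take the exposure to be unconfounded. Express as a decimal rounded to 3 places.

PAF ≈ 0.365

p₁ = 0.812, p₀ = 0.337.
Overall risk P(Y=1) = π·p₁ + (1−π)·p₀ = 0.408×0.812 + 0.592×0.337 = 0.5308.
Under exogeneity, PAF = [P(Y=1) − p₀] / P(Y=1).
PAF = (0.5308 − 0.337) / 0.5308 ≈ 0.3651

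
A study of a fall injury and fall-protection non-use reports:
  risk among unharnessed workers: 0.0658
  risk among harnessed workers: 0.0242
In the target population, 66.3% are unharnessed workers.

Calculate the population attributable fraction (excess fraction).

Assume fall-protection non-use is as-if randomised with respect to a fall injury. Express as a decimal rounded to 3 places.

Let p₁ = 0.0658, p₀ = 0.0242.
Overall risk P(Y=1) = π·p₁ + (1−π)·p₀ = 0.663×0.0658 + 0.337×0.0242 = 0.051781.
Under exogeneity, PAF = [P(Y=1) − p₀] / P(Y=1).
PAF = (0.051781 − 0.0242) / 0.051781 ≈ 0.5326

PAF ≈ 0.533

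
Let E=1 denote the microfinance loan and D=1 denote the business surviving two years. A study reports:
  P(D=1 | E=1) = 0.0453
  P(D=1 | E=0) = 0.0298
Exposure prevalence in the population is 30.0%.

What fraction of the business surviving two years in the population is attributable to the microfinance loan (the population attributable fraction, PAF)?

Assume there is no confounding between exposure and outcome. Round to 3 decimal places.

PAF ≈ 0.135

Let p₁ = 0.0453, p₀ = 0.0298.
Overall risk P(Y=1) = π·p₁ + (1−π)·p₀ = 0.3×0.0453 + 0.7×0.0298 = 0.03445.
Under exogeneity, PAF = [P(Y=1) − p₀] / P(Y=1).
PAF = (0.03445 − 0.0298) / 0.03445 ≈ 0.1350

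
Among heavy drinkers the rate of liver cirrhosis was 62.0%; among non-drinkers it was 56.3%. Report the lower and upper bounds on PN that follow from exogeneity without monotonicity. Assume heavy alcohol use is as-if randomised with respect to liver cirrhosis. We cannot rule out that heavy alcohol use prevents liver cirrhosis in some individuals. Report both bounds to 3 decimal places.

p₁ = 0.62, p₀ = 0.563.
Under exogeneity alone the bounds on PN are max{0,(p₁−p₀)/p₁} ≤ PN ≤ min{1,(1−p₀)/p₁}.
  lower = (p₁ − p₀)/p₁ = 0.057 / 0.62 ≈ 0.0919
  upper = min{1, (1 − p₀)/p₁} = 0.437 / 0.62 ≈ 0.7048

0.092 ≤ PN ≤ 0.705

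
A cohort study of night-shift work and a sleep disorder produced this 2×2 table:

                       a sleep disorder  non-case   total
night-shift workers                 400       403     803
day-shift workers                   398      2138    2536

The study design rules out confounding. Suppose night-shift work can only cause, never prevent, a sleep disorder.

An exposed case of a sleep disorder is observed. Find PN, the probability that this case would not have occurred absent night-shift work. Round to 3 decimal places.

PN ≈ 0.685

p₁ = P(outcome | exposed) = 400/803 = 0.49813
p₀ = P(outcome | unexposed) = 398/2536 = 0.15694
Under exogeneity and monotonicity, PN = (p₁ − p₀) / p₁.
PN = (0.49813 − 0.15694) / 0.49813 = 0.34119 / 0.49813 ≈ 0.6849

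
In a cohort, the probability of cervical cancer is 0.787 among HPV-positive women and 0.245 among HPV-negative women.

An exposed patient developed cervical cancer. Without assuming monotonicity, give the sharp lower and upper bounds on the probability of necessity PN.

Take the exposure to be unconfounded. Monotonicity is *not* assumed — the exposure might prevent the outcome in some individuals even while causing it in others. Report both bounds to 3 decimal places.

0.689 ≤ PN ≤ 0.959

Let p₁ = 0.787, p₀ = 0.245.
Under exogeneity alone the bounds on PN are max{0,(p₁−p₀)/p₁} ≤ PN ≤ min{1,(1−p₀)/p₁}.
  lower = (p₁ − p₀)/p₁ = 0.542 / 0.787 ≈ 0.6887
  upper = min{1, (1 − p₀)/p₁} = 0.755 / 0.787 ≈ 0.9593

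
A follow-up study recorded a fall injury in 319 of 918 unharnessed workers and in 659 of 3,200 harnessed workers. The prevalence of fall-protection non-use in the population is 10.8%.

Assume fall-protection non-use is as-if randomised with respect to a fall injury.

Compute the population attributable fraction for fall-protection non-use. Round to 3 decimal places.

PAF ≈ 0.069

p₁ = P(outcome | exposed) = 319/918 = 0.34749
p₀ = P(outcome | unexposed) = 659/3200 = 0.20594
Overall risk P(Y=1) = π·p₁ + (1−π)·p₀ = 0.108×0.34749 + 0.892×0.20594 = 0.22123.
Under exogeneity, PAF = [P(Y=1) − p₀] / P(Y=1).
PAF = (0.22123 − 0.20594) / 0.22123 ≈ 0.0691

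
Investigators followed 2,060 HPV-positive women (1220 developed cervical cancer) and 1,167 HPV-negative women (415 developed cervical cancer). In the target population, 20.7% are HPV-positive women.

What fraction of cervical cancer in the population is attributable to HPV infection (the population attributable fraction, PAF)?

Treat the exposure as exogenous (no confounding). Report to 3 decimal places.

PAF ≈ 0.121

p₁ = P(outcome | exposed) = 1220/2060 = 0.59223
p₀ = P(outcome | unexposed) = 415/1167 = 0.35561
Overall risk P(Y=1) = π·p₁ + (1−π)·p₀ = 0.207×0.59223 + 0.793×0.35561 = 0.40459.
Under exogeneity, PAF = [P(Y=1) − p₀] / P(Y=1).
PAF = (0.40459 − 0.35561) / 0.40459 ≈ 0.1211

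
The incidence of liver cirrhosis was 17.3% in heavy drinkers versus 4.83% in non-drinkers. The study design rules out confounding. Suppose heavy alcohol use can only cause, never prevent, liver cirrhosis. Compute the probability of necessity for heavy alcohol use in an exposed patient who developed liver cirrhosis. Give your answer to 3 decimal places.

p₁ = 0.173, p₀ = 0.0483.
Under exogeneity and monotonicity, PN = (p₁ − p₀) / p₁.
PN = (0.173 − 0.0483) / 0.173 = 0.1247 / 0.173 ≈ 0.7208

PN ≈ 0.721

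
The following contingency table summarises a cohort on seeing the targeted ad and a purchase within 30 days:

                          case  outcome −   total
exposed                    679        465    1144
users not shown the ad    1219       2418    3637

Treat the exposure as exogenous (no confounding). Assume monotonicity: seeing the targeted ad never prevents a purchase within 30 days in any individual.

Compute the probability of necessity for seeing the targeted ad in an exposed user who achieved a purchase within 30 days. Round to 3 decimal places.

p₁ = P(outcome | exposed) = 679/1144 = 0.59353
p₀ = P(outcome | unexposed) = 1219/3637 = 0.33517
Under exogeneity and monotonicity, PN = (p₁ − p₀)/p₁.
PN = (0.59353 − 0.33517) / 0.59353 ≈ 0.4353

PN ≈ 0.435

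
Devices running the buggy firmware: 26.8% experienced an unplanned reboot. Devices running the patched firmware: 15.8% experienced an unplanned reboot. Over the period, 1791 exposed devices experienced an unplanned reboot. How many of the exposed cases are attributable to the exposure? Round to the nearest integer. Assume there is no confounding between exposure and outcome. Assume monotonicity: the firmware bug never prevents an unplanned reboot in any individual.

p₁ = 0.268, p₀ = 0.158.
PN = (p₁ − p₀)/p₁ = (0.268 − 0.158) / 0.268 ≈ 0.41045.
Attributable cases ≈ PN × (exposed cases) = 0.41045 × 1791 ≈ 735.11.

about 735 cases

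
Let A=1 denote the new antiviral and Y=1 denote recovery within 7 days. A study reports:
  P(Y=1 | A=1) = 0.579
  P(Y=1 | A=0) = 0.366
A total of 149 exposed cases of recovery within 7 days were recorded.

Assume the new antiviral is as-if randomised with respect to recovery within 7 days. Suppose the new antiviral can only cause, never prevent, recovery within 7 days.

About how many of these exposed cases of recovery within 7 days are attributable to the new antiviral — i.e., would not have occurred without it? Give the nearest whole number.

Let p₁ = 0.579, p₀ = 0.366.
PN = (p₁ − p₀)/p₁ = (0.579 − 0.366) / 0.579 ≈ 0.36788.
Attributable cases ≈ PN × (exposed cases) = 0.36788 × 149 ≈ 54.81.

about 55 cases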